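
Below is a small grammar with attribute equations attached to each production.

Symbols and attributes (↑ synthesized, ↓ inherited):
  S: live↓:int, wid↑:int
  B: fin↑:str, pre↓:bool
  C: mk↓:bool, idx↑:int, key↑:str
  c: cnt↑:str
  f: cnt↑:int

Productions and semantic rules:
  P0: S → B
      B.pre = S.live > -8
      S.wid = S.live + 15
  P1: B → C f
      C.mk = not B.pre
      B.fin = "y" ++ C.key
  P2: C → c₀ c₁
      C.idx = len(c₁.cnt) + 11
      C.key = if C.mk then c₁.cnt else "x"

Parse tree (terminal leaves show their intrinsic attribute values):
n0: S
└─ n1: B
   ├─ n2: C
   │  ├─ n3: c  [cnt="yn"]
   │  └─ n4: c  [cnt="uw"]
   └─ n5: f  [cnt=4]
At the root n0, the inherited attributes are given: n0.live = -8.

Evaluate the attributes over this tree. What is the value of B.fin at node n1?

1. n0.live = -8  [given at root]
2. n1.pre = false  [S.live > -8]
3. n2.mk = true  [not B.pre]
4. n3.cnt = "yn"  [terminal]
5. n4.cnt = "uw"  [terminal]
6. n2.idx = 13  [len(c₁.cnt) + 11]
7. n2.key = "uw"  [if C.mk then c₁.cnt else "x"]
8. n5.cnt = 4  [terminal]
9. n1.fin = "yuw"  ["y" ++ C.key]
10. n0.wid = 7  [S.live + 15]

"yuw"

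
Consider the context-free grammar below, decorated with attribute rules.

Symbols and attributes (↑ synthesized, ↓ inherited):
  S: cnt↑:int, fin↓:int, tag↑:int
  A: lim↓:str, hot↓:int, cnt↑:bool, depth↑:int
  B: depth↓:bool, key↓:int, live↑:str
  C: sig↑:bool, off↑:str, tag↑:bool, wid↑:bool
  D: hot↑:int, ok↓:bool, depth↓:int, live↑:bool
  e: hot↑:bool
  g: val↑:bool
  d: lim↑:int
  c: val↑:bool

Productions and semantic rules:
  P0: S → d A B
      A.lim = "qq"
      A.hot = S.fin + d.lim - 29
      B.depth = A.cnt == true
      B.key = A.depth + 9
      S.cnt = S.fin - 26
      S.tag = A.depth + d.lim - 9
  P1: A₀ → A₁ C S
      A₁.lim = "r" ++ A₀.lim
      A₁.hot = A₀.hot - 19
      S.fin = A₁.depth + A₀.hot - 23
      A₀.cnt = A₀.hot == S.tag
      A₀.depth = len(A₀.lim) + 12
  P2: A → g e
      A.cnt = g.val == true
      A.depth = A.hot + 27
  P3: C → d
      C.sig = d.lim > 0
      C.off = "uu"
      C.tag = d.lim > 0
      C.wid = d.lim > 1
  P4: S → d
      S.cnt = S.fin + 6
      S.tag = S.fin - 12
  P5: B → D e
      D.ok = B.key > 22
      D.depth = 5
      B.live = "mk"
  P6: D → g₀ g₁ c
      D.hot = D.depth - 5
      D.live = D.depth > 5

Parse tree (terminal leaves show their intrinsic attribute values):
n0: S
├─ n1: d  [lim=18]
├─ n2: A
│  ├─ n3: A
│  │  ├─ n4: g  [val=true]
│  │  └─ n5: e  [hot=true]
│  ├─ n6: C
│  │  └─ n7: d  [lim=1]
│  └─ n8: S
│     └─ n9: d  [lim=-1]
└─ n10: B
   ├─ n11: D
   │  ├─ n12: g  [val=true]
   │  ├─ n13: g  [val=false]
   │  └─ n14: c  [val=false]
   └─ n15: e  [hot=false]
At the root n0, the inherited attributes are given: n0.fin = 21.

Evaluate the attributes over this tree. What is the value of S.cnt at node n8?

1. n0.fin = 21  [given at root]
2. n1.lim = 18  [terminal]
3. n2.lim = "qq"  ["qq"]
4. n2.hot = 10  [S.fin + d.lim - 29]
5. n3.lim = "rqq"  ["r" ++ A₀.lim]
6. n3.hot = -9  [A₀.hot - 19]
7. n4.val = true  [terminal]
8. n5.hot = true  [terminal]
9. n3.cnt = true  [g.val == true]
10. n3.depth = 18  [A.hot + 27]
11. n7.lim = 1  [terminal]
12. n6.sig = true  [d.lim > 0]
13. n6.off = "uu"  ["uu"]
14. n6.tag = true  [d.lim > 0]
15. n6.wid = false  [d.lim > 1]
16. n8.fin = 5  [A₁.depth + A₀.hot - 23]
17. n9.lim = -1  [terminal]
18. n8.cnt = 11  [S.fin + 6]
19. n8.tag = -7  [S.fin - 12]
20. n2.cnt = false  [A₀.hot == S.tag]
21. n2.depth = 14  [len(A₀.lim) + 12]
22. n10.depth = false  [A.cnt == true]
23. n10.key = 23  [A.depth + 9]
24. n11.ok = true  [B.key > 22]
25. n11.depth = 5  [5]
26. n12.val = true  [terminal]
27. n13.val = false  [terminal]
28. n14.val = false  [terminal]
29. n11.hot = 0  [D.depth - 5]
30. n11.live = false  [D.depth > 5]
31. n15.hot = false  [terminal]
32. n10.live = "mk"  ["mk"]
33. n0.cnt = -5  [S.fin - 26]
34. n0.tag = 23  [A.depth + d.lim - 9]

11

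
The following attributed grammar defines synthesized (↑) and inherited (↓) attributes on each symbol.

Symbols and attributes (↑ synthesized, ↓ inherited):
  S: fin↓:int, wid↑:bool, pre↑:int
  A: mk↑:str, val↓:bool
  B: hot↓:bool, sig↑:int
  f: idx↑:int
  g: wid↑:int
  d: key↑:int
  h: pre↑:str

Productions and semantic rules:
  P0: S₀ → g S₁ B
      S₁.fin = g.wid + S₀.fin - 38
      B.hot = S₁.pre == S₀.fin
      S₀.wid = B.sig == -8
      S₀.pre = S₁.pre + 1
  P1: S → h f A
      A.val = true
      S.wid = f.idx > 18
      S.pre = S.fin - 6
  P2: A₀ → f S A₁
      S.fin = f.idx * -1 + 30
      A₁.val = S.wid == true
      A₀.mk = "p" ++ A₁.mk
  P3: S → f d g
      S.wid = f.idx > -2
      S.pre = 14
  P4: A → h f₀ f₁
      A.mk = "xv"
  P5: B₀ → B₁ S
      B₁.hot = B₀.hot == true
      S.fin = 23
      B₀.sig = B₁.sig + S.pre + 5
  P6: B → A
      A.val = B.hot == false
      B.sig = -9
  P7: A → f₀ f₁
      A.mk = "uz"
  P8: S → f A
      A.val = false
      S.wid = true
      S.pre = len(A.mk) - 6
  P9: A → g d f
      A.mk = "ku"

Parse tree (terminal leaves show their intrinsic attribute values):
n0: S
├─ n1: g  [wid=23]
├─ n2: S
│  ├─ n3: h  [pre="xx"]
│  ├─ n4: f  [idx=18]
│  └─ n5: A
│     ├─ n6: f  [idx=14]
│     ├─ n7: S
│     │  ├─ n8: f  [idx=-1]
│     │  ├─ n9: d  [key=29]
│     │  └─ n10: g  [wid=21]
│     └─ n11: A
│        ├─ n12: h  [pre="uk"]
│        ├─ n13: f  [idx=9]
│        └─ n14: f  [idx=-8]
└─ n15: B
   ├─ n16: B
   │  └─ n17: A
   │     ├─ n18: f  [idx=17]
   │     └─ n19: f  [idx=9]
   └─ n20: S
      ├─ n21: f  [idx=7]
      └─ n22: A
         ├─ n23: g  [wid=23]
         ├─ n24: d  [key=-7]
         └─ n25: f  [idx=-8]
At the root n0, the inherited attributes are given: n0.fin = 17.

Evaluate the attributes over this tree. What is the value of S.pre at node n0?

-3

1. n0.fin = 17  [given at root]
2. n1.wid = 23  [terminal]
3. n2.fin = 2  [g.wid + S₀.fin - 38]
4. n3.pre = "xx"  [terminal]
5. n4.idx = 18  [terminal]
6. n5.val = true  [true]
7. n6.idx = 14  [terminal]
8. n7.fin = 16  [f.idx * -1 + 30]
9. n8.idx = -1  [terminal]
10. n9.key = 29  [terminal]
11. n10.wid = 21  [terminal]
12. n7.wid = true  [f.idx > -2]
13. n7.pre = 14  [14]
14. n11.val = true  [S.wid == true]
15. n12.pre = "uk"  [terminal]
16. n13.idx = 9  [terminal]
17. n14.idx = -8  [terminal]
18. n11.mk = "xv"  ["xv"]
19. n5.mk = "pxv"  ["p" ++ A₁.mk]
20. n2.wid = false  [f.idx > 18]
21. n2.pre = -4  [S.fin - 6]
22. n15.hot = false  [S₁.pre == S₀.fin]
23. n16.hot = false  [B₀.hot == true]
24. n17.val = true  [B.hot == false]
25. n18.idx = 17  [terminal]
26. n19.idx = 9  [terminal]
27. n17.mk = "uz"  ["uz"]
28. n16.sig = -9  [-9]
29. n20.fin = 23  [23]
30. n21.idx = 7  [terminal]
31. n22.val = false  [false]
32. n23.wid = 23  [terminal]
33. n24.key = -7  [terminal]
34. n25.idx = -8  [terminal]
35. n22.mk = "ku"  ["ku"]
36. n20.wid = true  [true]
37. n20.pre = -4  [len(A.mk) - 6]
38. n15.sig = -8  [B₁.sig + S.pre + 5]
39. n0.wid = true  [B.sig == -8]
40. n0.pre = -3  [S₁.pre + 1]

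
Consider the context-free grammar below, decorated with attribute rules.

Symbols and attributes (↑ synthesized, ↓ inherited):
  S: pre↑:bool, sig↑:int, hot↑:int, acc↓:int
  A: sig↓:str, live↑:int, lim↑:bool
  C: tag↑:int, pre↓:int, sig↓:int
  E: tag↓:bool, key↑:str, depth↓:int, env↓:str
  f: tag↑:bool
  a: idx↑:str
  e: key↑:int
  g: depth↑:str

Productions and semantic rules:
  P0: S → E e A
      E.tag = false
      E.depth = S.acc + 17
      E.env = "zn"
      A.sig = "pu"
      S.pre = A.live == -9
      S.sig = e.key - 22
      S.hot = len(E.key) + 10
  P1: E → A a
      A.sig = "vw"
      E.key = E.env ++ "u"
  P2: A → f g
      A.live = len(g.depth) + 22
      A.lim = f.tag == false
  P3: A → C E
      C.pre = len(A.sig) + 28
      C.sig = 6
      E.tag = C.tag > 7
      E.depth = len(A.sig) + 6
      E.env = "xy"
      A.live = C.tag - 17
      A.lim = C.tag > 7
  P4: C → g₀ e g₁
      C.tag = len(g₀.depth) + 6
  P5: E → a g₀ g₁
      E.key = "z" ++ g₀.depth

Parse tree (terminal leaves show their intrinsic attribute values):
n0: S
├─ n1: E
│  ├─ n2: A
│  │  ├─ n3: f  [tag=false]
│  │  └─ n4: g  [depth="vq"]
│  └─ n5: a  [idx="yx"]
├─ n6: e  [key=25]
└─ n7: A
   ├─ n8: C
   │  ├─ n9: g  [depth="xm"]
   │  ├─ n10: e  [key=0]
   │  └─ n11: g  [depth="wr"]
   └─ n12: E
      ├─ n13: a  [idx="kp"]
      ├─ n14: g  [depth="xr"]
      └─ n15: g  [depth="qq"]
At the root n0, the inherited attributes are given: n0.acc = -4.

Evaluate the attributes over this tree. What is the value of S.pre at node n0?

1. n0.acc = -4  [given at root]
2. n1.tag = false  [false]
3. n1.depth = 13  [S.acc + 17]
4. n1.env = "zn"  ["zn"]
5. n2.sig = "vw"  ["vw"]
6. n3.tag = false  [terminal]
7. n4.depth = "vq"  [terminal]
8. n2.live = 24  [len(g.depth) + 22]
9. n2.lim = true  [f.tag == false]
10. n5.idx = "yx"  [terminal]
11. n1.key = "znu"  [E.env ++ "u"]
12. n6.key = 25  [terminal]
13. n7.sig = "pu"  ["pu"]
14. n8.pre = 30  [len(A.sig) + 28]
15. n8.sig = 6  [6]
16. n9.depth = "xm"  [terminal]
17. n10.key = 0  [terminal]
18. n11.depth = "wr"  [terminal]
19. n8.tag = 8  [len(g₀.depth) + 6]
20. n12.tag = true  [C.tag > 7]
21. n12.depth = 8  [len(A.sig) + 6]
22. n12.env = "xy"  ["xy"]
23. n13.idx = "kp"  [terminal]
24. n14.depth = "xr"  [terminal]
25. n15.depth = "qq"  [terminal]
26. n12.key = "zxr"  ["z" ++ g₀.depth]
27. n7.live = -9  [C.tag - 17]
28. n7.lim = true  [C.tag > 7]
29. n0.pre = true  [A.live == -9]
30. n0.sig = 3  [e.key - 22]
31. n0.hot = 13  [len(E.key) + 10]

true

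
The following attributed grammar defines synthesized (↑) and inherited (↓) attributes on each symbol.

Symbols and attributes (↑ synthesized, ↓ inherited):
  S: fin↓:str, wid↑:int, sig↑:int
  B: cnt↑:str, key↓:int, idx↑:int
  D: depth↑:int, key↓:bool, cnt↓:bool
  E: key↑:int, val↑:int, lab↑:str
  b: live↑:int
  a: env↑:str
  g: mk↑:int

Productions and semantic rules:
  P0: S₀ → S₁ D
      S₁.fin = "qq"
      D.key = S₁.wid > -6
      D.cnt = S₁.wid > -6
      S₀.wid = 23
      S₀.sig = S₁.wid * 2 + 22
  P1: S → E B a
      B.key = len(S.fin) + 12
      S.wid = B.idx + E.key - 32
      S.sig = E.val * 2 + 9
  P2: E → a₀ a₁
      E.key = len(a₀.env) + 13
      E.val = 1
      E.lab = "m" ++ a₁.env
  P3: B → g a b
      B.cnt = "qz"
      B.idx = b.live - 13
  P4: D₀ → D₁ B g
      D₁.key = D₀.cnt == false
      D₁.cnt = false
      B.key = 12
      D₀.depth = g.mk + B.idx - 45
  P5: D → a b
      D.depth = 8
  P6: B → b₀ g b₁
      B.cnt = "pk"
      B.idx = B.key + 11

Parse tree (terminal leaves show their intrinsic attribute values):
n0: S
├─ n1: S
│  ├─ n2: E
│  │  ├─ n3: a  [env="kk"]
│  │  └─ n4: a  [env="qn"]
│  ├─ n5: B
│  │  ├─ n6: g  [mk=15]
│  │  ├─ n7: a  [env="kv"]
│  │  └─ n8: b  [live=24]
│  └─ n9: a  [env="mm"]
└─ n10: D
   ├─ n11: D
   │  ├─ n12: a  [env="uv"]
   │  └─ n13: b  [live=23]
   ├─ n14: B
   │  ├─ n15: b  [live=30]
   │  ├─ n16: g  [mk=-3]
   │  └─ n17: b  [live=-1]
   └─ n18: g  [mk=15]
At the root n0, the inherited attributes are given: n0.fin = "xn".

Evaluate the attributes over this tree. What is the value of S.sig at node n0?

1. n0.fin = "xn"  [given at root]
2. n1.fin = "qq"  ["qq"]
3. n3.env = "kk"  [terminal]
4. n4.env = "qn"  [terminal]
5. n2.key = 15  [len(a₀.env) + 13]
6. n2.val = 1  [1]
7. n2.lab = "mqn"  ["m" ++ a₁.env]
8. n5.key = 14  [len(S.fin) + 12]
9. n6.mk = 15  [terminal]
10. n7.env = "kv"  [terminal]
11. n8.live = 24  [terminal]
12. n5.cnt = "qz"  ["qz"]
13. n5.idx = 11  [b.live - 13]
14. n9.env = "mm"  [terminal]
15. n1.wid = -6  [B.idx + E.key - 32]
16. n1.sig = 11  [E.val * 2 + 9]
17. n10.key = false  [S₁.wid > -6]
18. n10.cnt = false  [S₁.wid > -6]
19. n11.key = true  [D₀.cnt == false]
20. n11.cnt = false  [false]
21. n12.env = "uv"  [terminal]
22. n13.live = 23  [terminal]
23. n11.depth = 8  [8]
24. n14.key = 12  [12]
25. n15.live = 30  [terminal]
26. n16.mk = -3  [terminal]
27. n17.live = -1  [terminal]
28. n14.cnt = "pk"  ["pk"]
29. n14.idx = 23  [B.key + 11]
30. n18.mk = 15  [terminal]
31. n10.depth = -7  [g.mk + B.idx - 45]
32. n0.wid = 23  [23]
33. n0.sig = 10  [S₁.wid * 2 + 22]

10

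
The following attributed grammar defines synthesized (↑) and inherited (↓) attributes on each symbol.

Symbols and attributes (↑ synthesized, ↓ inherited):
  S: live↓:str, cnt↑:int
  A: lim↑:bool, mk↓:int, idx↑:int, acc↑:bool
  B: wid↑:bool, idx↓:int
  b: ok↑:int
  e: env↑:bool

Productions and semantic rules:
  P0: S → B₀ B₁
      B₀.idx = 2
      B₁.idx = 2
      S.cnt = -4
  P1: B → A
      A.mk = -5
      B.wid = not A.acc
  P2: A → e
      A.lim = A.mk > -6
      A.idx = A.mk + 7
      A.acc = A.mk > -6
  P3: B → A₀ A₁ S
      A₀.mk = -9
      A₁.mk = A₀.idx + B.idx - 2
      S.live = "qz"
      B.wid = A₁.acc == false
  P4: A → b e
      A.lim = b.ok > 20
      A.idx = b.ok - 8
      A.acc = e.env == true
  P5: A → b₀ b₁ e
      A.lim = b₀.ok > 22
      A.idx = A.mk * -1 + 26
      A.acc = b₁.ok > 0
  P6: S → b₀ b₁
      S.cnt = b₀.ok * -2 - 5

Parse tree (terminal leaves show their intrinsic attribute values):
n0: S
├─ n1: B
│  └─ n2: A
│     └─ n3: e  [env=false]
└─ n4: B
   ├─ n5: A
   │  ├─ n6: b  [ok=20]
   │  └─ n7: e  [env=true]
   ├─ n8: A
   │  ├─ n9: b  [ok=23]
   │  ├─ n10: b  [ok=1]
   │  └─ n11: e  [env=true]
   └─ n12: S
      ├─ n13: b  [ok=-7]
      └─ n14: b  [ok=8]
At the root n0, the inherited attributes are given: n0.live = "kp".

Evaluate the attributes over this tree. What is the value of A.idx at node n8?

14

1. n0.live = "kp"  [given at root]
2. n1.idx = 2  [2]
3. n2.mk = -5  [-5]
4. n3.env = false  [terminal]
5. n2.lim = true  [A.mk > -6]
6. n2.idx = 2  [A.mk + 7]
7. n2.acc = true  [A.mk > -6]
8. n1.wid = false  [not A.acc]
9. n4.idx = 2  [2]
10. n5.mk = -9  [-9]
11. n6.ok = 20  [terminal]
12. n7.env = true  [terminal]
13. n5.lim = false  [b.ok > 20]
14. n5.idx = 12  [b.ok - 8]
15. n5.acc = true  [e.env == true]
16. n8.mk = 12  [A₀.idx + B.idx - 2]
17. n9.ok = 23  [terminal]
18. n10.ok = 1  [terminal]
19. n11.env = true  [terminal]
20. n8.lim = true  [b₀.ok > 22]
21. n8.idx = 14  [A.mk * -1 + 26]
22. n8.acc = true  [b₁.ok > 0]
23. n12.live = "qz"  ["qz"]
24. n13.ok = -7  [terminal]
25. n14.ok = 8  [terminal]
26. n12.cnt = 9  [b₀.ok * -2 - 5]
27. n4.wid = false  [A₁.acc == false]
28. n0.cnt = -4  [-4]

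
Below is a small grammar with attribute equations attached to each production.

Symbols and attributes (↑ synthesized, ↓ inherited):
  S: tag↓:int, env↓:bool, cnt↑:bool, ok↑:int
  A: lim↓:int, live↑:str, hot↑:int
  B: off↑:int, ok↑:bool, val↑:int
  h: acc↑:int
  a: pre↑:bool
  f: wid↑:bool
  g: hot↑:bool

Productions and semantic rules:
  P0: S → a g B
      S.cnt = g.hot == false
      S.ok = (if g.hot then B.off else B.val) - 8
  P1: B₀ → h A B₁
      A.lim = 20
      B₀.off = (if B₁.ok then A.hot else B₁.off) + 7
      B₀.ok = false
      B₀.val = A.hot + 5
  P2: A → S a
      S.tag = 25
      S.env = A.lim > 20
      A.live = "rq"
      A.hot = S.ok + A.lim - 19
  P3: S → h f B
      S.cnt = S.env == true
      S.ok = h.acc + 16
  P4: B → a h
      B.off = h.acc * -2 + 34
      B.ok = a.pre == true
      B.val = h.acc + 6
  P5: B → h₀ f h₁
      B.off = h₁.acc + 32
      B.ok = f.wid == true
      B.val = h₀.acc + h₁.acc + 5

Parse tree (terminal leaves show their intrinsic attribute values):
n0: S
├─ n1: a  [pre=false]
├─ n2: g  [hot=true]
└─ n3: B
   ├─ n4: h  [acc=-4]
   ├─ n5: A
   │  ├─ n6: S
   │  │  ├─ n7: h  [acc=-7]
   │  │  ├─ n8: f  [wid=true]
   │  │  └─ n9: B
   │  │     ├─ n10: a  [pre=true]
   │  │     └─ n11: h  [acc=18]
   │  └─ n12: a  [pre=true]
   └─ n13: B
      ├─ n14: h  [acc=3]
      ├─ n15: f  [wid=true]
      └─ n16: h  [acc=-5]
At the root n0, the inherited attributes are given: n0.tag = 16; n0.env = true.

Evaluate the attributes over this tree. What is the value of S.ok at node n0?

9

1. n0.tag = 16  [given at root]
2. n0.env = true  [given at root]
3. n1.pre = false  [terminal]
4. n2.hot = true  [terminal]
5. n4.acc = -4  [terminal]
6. n5.lim = 20  [20]
7. n6.tag = 25  [25]
8. n6.env = false  [A.lim > 20]
9. n7.acc = -7  [terminal]
10. n8.wid = true  [terminal]
11. n10.pre = true  [terminal]
12. n11.acc = 18  [terminal]
13. n9.off = -2  [h.acc * -2 + 34]
14. n9.ok = true  [a.pre == true]
15. n9.val = 24  [h.acc + 6]
16. n6.cnt = false  [S.env == true]
17. n6.ok = 9  [h.acc + 16]
18. n12.pre = true  [terminal]
19. n5.live = "rq"  ["rq"]
20. n5.hot = 10  [S.ok + A.lim - 19]
21. n14.acc = 3  [terminal]
22. n15.wid = true  [terminal]
23. n16.acc = -5  [terminal]
24. n13.off = 27  [h₁.acc + 32]
25. n13.ok = true  [f.wid == true]
26. n13.val = 3  [h₀.acc + h₁.acc + 5]
27. n3.off = 17  [(if B₁.ok then A.hot else B₁.off) + 7]
28. n3.ok = false  [false]
29. n3.val = 15  [A.hot + 5]
30. n0.cnt = false  [g.hot == false]
31. n0.ok = 9  [(if g.hot then B.off else B.val) - 8]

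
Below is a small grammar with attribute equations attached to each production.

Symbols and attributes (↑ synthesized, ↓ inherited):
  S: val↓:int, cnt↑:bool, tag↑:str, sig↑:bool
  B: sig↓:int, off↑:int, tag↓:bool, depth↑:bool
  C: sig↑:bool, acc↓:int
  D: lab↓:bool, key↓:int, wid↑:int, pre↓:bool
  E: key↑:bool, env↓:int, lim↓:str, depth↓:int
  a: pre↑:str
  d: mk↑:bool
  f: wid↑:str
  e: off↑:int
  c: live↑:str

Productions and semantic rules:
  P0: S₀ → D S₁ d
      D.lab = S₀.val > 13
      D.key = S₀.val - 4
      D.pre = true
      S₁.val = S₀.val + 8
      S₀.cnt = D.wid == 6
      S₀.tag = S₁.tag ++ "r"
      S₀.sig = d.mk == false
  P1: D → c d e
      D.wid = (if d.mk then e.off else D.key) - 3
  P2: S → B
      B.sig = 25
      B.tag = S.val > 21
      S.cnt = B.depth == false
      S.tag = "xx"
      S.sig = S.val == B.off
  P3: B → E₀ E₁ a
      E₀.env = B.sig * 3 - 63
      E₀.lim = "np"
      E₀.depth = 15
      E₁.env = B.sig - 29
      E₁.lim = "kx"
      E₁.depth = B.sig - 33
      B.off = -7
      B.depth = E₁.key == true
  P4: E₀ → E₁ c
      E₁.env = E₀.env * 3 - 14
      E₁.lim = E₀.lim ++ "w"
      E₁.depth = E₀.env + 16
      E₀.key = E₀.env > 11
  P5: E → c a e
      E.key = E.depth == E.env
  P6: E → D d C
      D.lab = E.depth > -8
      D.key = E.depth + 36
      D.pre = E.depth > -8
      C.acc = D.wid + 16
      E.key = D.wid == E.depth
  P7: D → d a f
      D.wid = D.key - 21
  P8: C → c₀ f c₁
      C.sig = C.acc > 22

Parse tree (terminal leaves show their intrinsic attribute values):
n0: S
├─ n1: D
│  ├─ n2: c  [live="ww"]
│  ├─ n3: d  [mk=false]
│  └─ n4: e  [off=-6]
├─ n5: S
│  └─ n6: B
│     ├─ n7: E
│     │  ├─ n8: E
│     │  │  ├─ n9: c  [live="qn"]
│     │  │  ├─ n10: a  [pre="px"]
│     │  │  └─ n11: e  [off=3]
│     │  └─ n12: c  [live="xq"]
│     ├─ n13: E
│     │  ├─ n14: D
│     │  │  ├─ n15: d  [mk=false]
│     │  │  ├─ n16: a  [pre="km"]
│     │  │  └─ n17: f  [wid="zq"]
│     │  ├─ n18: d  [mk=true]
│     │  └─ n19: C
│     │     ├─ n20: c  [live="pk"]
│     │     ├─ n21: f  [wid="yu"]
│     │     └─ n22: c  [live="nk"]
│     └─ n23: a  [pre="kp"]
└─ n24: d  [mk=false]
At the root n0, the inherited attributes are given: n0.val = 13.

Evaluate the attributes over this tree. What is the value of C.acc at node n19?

1. n0.val = 13  [given at root]
2. n1.lab = false  [S₀.val > 13]
3. n1.key = 9  [S₀.val - 4]
4. n1.pre = true  [true]
5. n2.live = "ww"  [terminal]
6. n3.mk = false  [terminal]
7. n4.off = -6  [terminal]
8. n1.wid = 6  [(if d.mk then e.off else D.key) - 3]
9. n5.val = 21  [S₀.val + 8]
10. n6.sig = 25  [25]
11. n6.tag = false  [S.val > 21]
12. n7.env = 12  [B.sig * 3 - 63]
13. n7.lim = "np"  ["np"]
14. n7.depth = 15  [15]
15. n8.env = 22  [E₀.env * 3 - 14]
16. n8.lim = "npw"  [E₀.lim ++ "w"]
17. n8.depth = 28  [E₀.env + 16]
18. n9.live = "qn"  [terminal]
19. n10.pre = "px"  [terminal]
20. n11.off = 3  [terminal]
21. n8.key = false  [E.depth == E.env]
22. n12.live = "xq"  [terminal]
23. n7.key = true  [E₀.env > 11]
24. n13.env = -4  [B.sig - 29]
25. n13.lim = "kx"  ["kx"]
26. n13.depth = -8  [B.sig - 33]
27. n14.lab = false  [E.depth > -8]
28. n14.key = 28  [E.depth + 36]
29. n14.pre = false  [E.depth > -8]
30. n15.mk = false  [terminal]
31. n16.pre = "km"  [terminal]
32. n17.wid = "zq"  [terminal]
33. n14.wid = 7  [D.key - 21]
34. n18.mk = true  [terminal]
35. n19.acc = 23  [D.wid + 16]
36. n20.live = "pk"  [terminal]
37. n21.wid = "yu"  [terminal]
38. n22.live = "nk"  [terminal]
39. n19.sig = true  [C.acc > 22]
40. n13.key = false  [D.wid == E.depth]
41. n23.pre = "kp"  [terminal]
42. n6.off = -7  [-7]
43. n6.depth = false  [E₁.key == true]
44. n5.cnt = true  [B.depth == false]
45. n5.tag = "xx"  ["xx"]
46. n5.sig = false  [S.val == B.off]
47. n24.mk = false  [terminal]
48. n0.cnt = true  [D.wid == 6]
49. n0.tag = "xxr"  [S₁.tag ++ "r"]
50. n0.sig = true  [d.mk == false]

23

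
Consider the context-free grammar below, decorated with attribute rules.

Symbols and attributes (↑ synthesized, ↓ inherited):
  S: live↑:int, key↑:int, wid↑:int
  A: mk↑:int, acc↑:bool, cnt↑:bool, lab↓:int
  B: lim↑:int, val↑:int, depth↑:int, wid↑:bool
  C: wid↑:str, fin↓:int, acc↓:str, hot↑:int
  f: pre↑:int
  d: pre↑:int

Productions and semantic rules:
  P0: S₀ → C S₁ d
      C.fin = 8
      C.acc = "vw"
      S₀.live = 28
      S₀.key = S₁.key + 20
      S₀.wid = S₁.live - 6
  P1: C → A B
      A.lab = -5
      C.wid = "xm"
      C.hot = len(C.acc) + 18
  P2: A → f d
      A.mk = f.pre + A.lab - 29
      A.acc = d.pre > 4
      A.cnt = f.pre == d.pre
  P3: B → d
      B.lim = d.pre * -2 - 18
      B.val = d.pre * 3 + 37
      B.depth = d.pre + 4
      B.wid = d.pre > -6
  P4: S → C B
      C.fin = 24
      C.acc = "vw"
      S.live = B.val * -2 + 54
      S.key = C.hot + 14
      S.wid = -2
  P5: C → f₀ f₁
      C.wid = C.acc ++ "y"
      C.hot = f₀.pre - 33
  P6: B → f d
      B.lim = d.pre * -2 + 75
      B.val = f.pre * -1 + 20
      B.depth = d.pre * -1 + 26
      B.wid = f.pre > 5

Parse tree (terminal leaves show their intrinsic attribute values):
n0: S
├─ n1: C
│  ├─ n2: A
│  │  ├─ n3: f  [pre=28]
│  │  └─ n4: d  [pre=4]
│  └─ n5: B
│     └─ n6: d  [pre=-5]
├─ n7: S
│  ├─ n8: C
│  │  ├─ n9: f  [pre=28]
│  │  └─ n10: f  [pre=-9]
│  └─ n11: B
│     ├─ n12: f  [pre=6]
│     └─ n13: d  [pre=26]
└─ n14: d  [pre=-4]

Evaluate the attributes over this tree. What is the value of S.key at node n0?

29

1. n1.fin = 8  [8]
2. n1.acc = "vw"  ["vw"]
3. n2.lab = -5  [-5]
4. n3.pre = 28  [terminal]
5. n4.pre = 4  [terminal]
6. n2.mk = -6  [f.pre + A.lab - 29]
7. n2.acc = false  [d.pre > 4]
8. n2.cnt = false  [f.pre == d.pre]
9. n6.pre = -5  [terminal]
10. n5.lim = -8  [d.pre * -2 - 18]
11. n5.val = 22  [d.pre * 3 + 37]
12. n5.depth = -1  [d.pre + 4]
13. n5.wid = true  [d.pre > -6]
14. n1.wid = "xm"  ["xm"]
15. n1.hot = 20  [len(C.acc) + 18]
16. n8.fin = 24  [24]
17. n8.acc = "vw"  ["vw"]
18. n9.pre = 28  [terminal]
19. n10.pre = -9  [terminal]
20. n8.wid = "vwy"  [C.acc ++ "y"]
21. n8.hot = -5  [f₀.pre - 33]
22. n12.pre = 6  [terminal]
23. n13.pre = 26  [terminal]
24. n11.lim = 23  [d.pre * -2 + 75]
25. n11.val = 14  [f.pre * -1 + 20]
26. n11.depth = 0  [d.pre * -1 + 26]
27. n11.wid = true  [f.pre > 5]
28. n7.live = 26  [B.val * -2 + 54]
29. n7.key = 9  [C.hot + 14]
30. n7.wid = -2  [-2]
31. n14.pre = -4  [terminal]
32. n0.live = 28  [28]
33. n0.key = 29  [S₁.key + 20]
34. n0.wid = 20  [S₁.live - 6]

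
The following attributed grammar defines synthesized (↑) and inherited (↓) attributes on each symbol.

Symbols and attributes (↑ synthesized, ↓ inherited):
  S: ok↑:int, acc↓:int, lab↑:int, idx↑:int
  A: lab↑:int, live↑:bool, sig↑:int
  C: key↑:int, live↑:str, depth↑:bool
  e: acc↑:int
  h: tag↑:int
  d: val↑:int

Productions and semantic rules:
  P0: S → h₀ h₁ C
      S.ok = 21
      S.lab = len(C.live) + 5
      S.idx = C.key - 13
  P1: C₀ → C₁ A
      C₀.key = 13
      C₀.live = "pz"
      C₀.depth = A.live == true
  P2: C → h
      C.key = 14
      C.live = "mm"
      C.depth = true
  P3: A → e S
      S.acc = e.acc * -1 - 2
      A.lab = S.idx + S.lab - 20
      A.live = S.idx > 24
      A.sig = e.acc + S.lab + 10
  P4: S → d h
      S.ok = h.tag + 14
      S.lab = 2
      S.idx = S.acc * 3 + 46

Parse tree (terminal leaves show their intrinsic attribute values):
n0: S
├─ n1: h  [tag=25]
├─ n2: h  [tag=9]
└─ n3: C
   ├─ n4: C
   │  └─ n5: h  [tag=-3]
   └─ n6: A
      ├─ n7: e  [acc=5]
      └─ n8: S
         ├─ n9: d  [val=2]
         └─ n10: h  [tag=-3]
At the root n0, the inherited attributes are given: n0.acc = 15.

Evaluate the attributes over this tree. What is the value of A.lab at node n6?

7

1. n0.acc = 15  [given at root]
2. n1.tag = 25  [terminal]
3. n2.tag = 9  [terminal]
4. n5.tag = -3  [terminal]
5. n4.key = 14  [14]
6. n4.live = "mm"  ["mm"]
7. n4.depth = true  [true]
8. n7.acc = 5  [terminal]
9. n8.acc = -7  [e.acc * -1 - 2]
10. n9.val = 2  [terminal]
11. n10.tag = -3  [terminal]
12. n8.ok = 11  [h.tag + 14]
13. n8.lab = 2  [2]
14. n8.idx = 25  [S.acc * 3 + 46]
15. n6.lab = 7  [S.idx + S.lab - 20]
16. n6.live = true  [S.idx > 24]
17. n6.sig = 17  [e.acc + S.lab + 10]
18. n3.key = 13  [13]
19. n3.live = "pz"  ["pz"]
20. n3.depth = true  [A.live == true]
21. n0.ok = 21  [21]
22. n0.lab = 7  [len(C.live) + 5]
23. n0.idx = 0  [C.key - 13]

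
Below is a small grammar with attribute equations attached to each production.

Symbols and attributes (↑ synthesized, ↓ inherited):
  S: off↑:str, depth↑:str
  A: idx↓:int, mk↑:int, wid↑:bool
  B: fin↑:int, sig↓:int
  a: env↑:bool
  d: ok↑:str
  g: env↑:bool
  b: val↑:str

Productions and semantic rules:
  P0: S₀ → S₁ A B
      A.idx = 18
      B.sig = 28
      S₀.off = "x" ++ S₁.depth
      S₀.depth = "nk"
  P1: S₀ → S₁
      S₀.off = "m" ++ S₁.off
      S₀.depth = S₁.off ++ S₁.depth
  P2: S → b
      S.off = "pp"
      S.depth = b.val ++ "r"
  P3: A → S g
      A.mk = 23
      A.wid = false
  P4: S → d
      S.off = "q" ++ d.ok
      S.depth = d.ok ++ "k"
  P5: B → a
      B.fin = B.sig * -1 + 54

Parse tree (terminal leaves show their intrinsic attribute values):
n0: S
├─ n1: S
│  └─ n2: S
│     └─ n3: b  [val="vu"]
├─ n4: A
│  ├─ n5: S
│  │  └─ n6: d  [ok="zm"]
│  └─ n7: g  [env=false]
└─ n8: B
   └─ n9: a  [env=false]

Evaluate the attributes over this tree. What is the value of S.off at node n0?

1. n3.val = "vu"  [terminal]
2. n2.off = "pp"  ["pp"]
3. n2.depth = "vur"  [b.val ++ "r"]
4. n1.off = "mpp"  ["m" ++ S₁.off]
5. n1.depth = "ppvur"  [S₁.off ++ S₁.depth]
6. n4.idx = 18  [18]
7. n6.ok = "zm"  [terminal]
8. n5.off = "qzm"  ["q" ++ d.ok]
9. n5.depth = "zmk"  [d.ok ++ "k"]
10. n7.env = false  [terminal]
11. n4.mk = 23  [23]
12. n4.wid = false  [false]
13. n8.sig = 28  [28]
14. n9.env = false  [terminal]
15. n8.fin = 26  [B.sig * -1 + 54]
16. n0.off = "xppvur"  ["x" ++ S₁.depth]
17. n0.depth = "nk"  ["nk"]

"xppvur"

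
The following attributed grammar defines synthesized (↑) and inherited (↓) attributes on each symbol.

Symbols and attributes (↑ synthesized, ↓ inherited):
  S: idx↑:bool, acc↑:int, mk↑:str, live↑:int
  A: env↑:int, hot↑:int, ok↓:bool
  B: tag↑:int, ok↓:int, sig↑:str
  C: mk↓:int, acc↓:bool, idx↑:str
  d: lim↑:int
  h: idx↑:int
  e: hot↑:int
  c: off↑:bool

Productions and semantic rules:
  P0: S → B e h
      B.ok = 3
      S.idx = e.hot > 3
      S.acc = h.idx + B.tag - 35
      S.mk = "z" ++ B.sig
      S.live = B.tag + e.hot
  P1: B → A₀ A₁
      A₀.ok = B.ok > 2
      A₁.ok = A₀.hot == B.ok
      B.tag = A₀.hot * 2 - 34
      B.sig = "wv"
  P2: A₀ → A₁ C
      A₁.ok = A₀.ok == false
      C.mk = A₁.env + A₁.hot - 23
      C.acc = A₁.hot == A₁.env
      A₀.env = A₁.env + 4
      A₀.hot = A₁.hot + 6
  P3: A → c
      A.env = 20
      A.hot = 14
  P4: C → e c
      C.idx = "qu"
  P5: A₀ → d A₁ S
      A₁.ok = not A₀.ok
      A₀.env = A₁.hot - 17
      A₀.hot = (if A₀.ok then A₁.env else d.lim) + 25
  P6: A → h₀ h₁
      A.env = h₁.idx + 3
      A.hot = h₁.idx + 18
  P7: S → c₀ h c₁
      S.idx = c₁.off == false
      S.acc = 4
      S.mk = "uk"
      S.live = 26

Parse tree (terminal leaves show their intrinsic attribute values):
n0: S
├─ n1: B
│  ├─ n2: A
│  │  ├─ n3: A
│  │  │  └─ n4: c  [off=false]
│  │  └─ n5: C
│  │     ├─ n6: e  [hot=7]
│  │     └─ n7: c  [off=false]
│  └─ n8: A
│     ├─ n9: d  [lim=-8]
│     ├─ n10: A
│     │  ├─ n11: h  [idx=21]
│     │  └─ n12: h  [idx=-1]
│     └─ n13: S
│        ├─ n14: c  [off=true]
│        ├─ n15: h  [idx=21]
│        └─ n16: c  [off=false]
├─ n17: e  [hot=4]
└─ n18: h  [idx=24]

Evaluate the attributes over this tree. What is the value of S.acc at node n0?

1. n1.ok = 3  [3]
2. n2.ok = true  [B.ok > 2]
3. n3.ok = false  [A₀.ok == false]
4. n4.off = false  [terminal]
5. n3.env = 20  [20]
6. n3.hot = 14  [14]
7. n5.mk = 11  [A₁.env + A₁.hot - 23]
8. n5.acc = false  [A₁.hot == A₁.env]
9. n6.hot = 7  [terminal]
10. n7.off = false  [terminal]
11. n5.idx = "qu"  ["qu"]
12. n2.env = 24  [A₁.env + 4]
13. n2.hot = 20  [A₁.hot + 6]
14. n8.ok = false  [A₀.hot == B.ok]
15. n9.lim = -8  [terminal]
16. n10.ok = true  [not A₀.ok]
17. n11.idx = 21  [terminal]
18. n12.idx = -1  [terminal]
19. n10.env = 2  [h₁.idx + 3]
20. n10.hot = 17  [h₁.idx + 18]
21. n14.off = true  [terminal]
22. n15.idx = 21  [terminal]
23. n16.off = false  [terminal]
24. n13.idx = true  [c₁.off == false]
25. n13.acc = 4  [4]
26. n13.mk = "uk"  ["uk"]
27. n13.live = 26  [26]
28. n8.env = 0  [A₁.hot - 17]
29. n8.hot = 17  [(if A₀.ok then A₁.env else d.lim) + 25]
30. n1.tag = 6  [A₀.hot * 2 - 34]
31. n1.sig = "wv"  ["wv"]
32. n17.hot = 4  [terminal]
33. n18.idx = 24  [terminal]
34. n0.idx = true  [e.hot > 3]
35. n0.acc = -5  [h.idx + B.tag - 35]
36. n0.mk = "zwv"  ["z" ++ B.sig]
37. n0.live = 10  [B.tag + e.hot]

-5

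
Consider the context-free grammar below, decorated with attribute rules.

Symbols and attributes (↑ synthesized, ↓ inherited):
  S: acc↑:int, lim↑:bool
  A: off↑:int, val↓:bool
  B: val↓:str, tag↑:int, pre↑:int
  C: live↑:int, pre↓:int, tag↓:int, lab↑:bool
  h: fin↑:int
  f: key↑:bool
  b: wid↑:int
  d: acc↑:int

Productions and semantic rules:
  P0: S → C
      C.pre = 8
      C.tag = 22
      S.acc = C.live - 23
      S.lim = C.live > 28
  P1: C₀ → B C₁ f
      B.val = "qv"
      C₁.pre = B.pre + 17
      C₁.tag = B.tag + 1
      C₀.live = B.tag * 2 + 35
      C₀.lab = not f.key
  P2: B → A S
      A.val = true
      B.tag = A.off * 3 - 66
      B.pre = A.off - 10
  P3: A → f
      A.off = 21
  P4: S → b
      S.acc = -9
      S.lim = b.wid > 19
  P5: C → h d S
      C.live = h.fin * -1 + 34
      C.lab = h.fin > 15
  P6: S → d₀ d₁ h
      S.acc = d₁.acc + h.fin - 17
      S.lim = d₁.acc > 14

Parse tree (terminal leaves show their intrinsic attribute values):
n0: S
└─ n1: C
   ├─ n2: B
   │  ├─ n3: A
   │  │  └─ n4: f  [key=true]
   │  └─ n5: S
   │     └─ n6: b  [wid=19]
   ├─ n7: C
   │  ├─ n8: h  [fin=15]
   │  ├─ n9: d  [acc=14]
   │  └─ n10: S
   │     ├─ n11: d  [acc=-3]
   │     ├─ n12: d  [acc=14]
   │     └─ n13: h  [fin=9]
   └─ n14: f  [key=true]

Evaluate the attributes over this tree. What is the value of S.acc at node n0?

1. n1.pre = 8  [8]
2. n1.tag = 22  [22]
3. n2.val = "qv"  ["qv"]
4. n3.val = true  [true]
5. n4.key = true  [terminal]
6. n3.off = 21  [21]
7. n6.wid = 19  [terminal]
8. n5.acc = -9  [-9]
9. n5.lim = false  [b.wid > 19]
10. n2.tag = -3  [A.off * 3 - 66]
11. n2.pre = 11  [A.off - 10]
12. n7.pre = 28  [B.pre + 17]
13. n7.tag = -2  [B.tag + 1]
14. n8.fin = 15  [terminal]
15. n9.acc = 14  [terminal]
16. n11.acc = -3  [terminal]
17. n12.acc = 14  [terminal]
18. n13.fin = 9  [terminal]
19. n10.acc = 6  [d₁.acc + h.fin - 17]
20. n10.lim = false  [d₁.acc > 14]
21. n7.live = 19  [h.fin * -1 + 34]
22. n7.lab = false  [h.fin > 15]
23. n14.key = true  [terminal]
24. n1.live = 29  [B.tag * 2 + 35]
25. n1.lab = false  [not f.key]
26. n0.acc = 6  [C.live - 23]
27. n0.lim = true  [C.live > 28]

6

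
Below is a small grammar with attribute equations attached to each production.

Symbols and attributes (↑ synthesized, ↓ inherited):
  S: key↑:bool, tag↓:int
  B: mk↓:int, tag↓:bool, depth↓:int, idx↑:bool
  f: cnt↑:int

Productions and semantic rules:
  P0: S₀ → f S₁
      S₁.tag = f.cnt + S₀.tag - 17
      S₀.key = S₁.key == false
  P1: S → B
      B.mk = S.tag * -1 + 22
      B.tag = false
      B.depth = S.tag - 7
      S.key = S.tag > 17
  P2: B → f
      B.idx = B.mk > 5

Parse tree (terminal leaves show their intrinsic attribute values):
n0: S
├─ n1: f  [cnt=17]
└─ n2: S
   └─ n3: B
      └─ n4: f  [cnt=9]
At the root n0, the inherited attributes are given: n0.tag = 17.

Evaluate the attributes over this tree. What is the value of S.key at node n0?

true

1. n0.tag = 17  [given at root]
2. n1.cnt = 17  [terminal]
3. n2.tag = 17  [f.cnt + S₀.tag - 17]
4. n3.mk = 5  [S.tag * -1 + 22]
5. n3.tag = false  [false]
6. n3.depth = 10  [S.tag - 7]
7. n4.cnt = 9  [terminal]
8. n3.idx = false  [B.mk > 5]
9. n2.key = false  [S.tag > 17]
10. n0.key = true  [S₁.key == false]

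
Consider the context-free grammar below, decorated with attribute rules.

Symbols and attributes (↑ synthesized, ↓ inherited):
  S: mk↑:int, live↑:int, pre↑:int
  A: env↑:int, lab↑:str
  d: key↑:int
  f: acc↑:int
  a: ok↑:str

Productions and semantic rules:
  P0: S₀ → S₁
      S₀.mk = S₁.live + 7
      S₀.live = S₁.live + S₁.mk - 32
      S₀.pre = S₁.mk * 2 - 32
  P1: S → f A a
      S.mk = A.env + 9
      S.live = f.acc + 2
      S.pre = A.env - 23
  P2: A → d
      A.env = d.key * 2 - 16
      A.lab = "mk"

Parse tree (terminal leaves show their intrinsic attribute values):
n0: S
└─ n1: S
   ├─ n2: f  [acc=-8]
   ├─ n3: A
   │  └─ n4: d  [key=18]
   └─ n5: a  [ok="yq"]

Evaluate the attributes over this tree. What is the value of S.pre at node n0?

26

1. n2.acc = -8  [terminal]
2. n4.key = 18  [terminal]
3. n3.env = 20  [d.key * 2 - 16]
4. n3.lab = "mk"  ["mk"]
5. n5.ok = "yq"  [terminal]
6. n1.mk = 29  [A.env + 9]
7. n1.live = -6  [f.acc + 2]
8. n1.pre = -3  [A.env - 23]
9. n0.mk = 1  [S₁.live + 7]
10. n0.live = -9  [S₁.live + S₁.mk - 32]
11. n0.pre = 26  [S₁.mk * 2 - 32]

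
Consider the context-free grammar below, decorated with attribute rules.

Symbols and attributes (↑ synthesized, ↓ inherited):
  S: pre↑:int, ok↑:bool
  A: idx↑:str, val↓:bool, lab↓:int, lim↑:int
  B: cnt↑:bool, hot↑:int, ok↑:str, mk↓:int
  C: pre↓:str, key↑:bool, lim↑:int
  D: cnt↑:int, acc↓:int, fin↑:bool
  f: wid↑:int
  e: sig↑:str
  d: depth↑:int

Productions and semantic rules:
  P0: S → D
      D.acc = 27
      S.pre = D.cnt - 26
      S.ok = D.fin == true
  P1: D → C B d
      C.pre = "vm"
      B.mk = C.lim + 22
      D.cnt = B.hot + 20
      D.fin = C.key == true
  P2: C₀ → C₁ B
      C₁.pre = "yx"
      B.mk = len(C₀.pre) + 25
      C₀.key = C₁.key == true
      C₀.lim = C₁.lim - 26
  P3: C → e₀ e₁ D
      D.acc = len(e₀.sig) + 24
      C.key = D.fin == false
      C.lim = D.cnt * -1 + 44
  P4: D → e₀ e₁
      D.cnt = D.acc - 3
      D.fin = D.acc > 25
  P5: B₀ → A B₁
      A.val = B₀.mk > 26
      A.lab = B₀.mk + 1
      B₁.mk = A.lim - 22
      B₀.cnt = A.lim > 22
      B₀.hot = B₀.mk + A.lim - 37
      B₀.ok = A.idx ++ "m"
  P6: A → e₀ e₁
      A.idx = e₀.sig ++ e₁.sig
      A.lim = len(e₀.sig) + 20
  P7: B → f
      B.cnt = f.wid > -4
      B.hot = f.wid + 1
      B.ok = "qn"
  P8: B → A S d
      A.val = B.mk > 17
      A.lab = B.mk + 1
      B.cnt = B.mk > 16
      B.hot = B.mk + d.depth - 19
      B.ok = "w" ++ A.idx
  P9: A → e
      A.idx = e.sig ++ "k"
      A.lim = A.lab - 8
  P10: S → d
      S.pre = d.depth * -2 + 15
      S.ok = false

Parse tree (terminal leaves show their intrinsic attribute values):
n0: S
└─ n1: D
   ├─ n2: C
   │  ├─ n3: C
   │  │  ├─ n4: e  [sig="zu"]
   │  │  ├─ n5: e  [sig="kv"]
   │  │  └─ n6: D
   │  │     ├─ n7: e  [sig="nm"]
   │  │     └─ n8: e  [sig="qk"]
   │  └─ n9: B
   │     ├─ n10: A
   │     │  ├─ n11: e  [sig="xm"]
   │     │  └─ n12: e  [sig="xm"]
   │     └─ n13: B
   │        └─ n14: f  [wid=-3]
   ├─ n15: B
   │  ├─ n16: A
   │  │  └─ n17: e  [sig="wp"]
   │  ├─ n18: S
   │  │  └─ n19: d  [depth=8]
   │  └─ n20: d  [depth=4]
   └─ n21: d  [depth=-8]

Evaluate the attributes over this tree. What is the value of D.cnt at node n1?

22

1. n1.acc = 27  [27]
2. n2.pre = "vm"  ["vm"]
3. n3.pre = "yx"  ["yx"]
4. n4.sig = "zu"  [terminal]
5. n5.sig = "kv"  [terminal]
6. n6.acc = 26  [len(e₀.sig) + 24]
7. n7.sig = "nm"  [terminal]
8. n8.sig = "qk"  [terminal]
9. n6.cnt = 23  [D.acc - 3]
10. n6.fin = true  [D.acc > 25]
11. n3.key = false  [D.fin == false]
12. n3.lim = 21  [D.cnt * -1 + 44]
13. n9.mk = 27  [len(C₀.pre) + 25]
14. n10.val = true  [B₀.mk > 26]
15. n10.lab = 28  [B₀.mk + 1]
16. n11.sig = "xm"  [terminal]
17. n12.sig = "xm"  [terminal]
18. n10.idx = "xmxm"  [e₀.sig ++ e₁.sig]
19. n10.lim = 22  [len(e₀.sig) + 20]
20. n13.mk = 0  [A.lim - 22]
21. n14.wid = -3  [terminal]
22. n13.cnt = true  [f.wid > -4]
23. n13.hot = -2  [f.wid + 1]
24. n13.ok = "qn"  ["qn"]
25. n9.cnt = false  [A.lim > 22]
26. n9.hot = 12  [B₀.mk + A.lim - 37]
27. n9.ok = "xmxmm"  [A.idx ++ "m"]
28. n2.key = false  [C₁.key == true]
29. n2.lim = -5  [C₁.lim - 26]
30. n15.mk = 17  [C.lim + 22]
31. n16.val = false  [B.mk > 17]
32. n16.lab = 18  [B.mk + 1]
33. n17.sig = "wp"  [terminal]
34. n16.idx = "wpk"  [e.sig ++ "k"]
35. n16.lim = 10  [A.lab - 8]
36. n19.depth = 8  [terminal]
37. n18.pre = -1  [d.depth * -2 + 15]
38. n18.ok = false  [false]
39. n20.depth = 4  [terminal]
40. n15.cnt = true  [B.mk > 16]
41. n15.hot = 2  [B.mk + d.depth - 19]
42. n15.ok = "wwpk"  ["w" ++ A.idx]
43. n21.depth = -8  [terminal]
44. n1.cnt = 22  [B.hot + 20]
45. n1.fin = false  [C.key == true]
46. n0.pre = -4  [D.cnt - 26]
47. n0.ok = false  [D.fin == true]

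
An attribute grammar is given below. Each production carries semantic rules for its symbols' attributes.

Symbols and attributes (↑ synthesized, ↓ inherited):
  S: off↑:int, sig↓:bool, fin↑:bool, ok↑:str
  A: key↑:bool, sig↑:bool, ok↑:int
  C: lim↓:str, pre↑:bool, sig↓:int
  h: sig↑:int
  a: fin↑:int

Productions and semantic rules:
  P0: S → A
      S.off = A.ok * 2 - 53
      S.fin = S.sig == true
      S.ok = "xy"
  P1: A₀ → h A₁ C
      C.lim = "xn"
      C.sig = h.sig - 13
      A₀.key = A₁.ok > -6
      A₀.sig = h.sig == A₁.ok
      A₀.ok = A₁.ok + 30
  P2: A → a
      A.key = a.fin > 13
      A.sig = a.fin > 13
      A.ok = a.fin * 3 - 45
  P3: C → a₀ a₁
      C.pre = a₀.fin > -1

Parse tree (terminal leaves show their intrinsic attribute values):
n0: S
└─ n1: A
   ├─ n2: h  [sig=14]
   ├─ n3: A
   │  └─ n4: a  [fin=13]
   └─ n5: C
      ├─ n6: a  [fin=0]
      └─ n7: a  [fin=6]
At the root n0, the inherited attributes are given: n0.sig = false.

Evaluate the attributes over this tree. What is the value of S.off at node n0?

-5

1. n0.sig = false  [given at root]
2. n2.sig = 14  [terminal]
3. n4.fin = 13  [terminal]
4. n3.key = false  [a.fin > 13]
5. n3.sig = false  [a.fin > 13]
6. n3.ok = -6  [a.fin * 3 - 45]
7. n5.lim = "xn"  ["xn"]
8. n5.sig = 1  [h.sig - 13]
9. n6.fin = 0  [terminal]
10. n7.fin = 6  [terminal]
11. n5.pre = true  [a₀.fin > -1]
12. n1.key = false  [A₁.ok > -6]
13. n1.sig = false  [h.sig == A₁.ok]
14. n1.ok = 24  [A₁.ok + 30]
15. n0.off = -5  [A.ok * 2 - 53]
16. n0.fin = false  [S.sig == true]
17. n0.ok = "xy"  ["xy"]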